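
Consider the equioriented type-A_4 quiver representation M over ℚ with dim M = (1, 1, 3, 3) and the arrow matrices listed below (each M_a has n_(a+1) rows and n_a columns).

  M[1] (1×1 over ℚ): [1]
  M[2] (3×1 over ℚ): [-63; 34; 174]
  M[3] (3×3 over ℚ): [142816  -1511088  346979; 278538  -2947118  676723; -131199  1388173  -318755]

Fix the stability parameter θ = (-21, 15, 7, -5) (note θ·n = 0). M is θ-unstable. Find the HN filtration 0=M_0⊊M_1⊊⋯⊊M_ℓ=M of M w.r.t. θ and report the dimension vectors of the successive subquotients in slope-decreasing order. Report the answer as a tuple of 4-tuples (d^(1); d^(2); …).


Via rank(M_{q-1}∘⋯∘M_p): M ≅ I[1,4], I[3,3], I[3,4], I[4,4].
μ_θ-semistable layers: μ^(1)=7; μ^(2)=17/3; μ^(3)=1; μ^(4)=-5; μ^(5)=-21

((0, 0, 1, 0); (0, 1, 1, 1); (0, 0, 1, 1); (0, 0, 0, 1); (1, 0, 0, 0))


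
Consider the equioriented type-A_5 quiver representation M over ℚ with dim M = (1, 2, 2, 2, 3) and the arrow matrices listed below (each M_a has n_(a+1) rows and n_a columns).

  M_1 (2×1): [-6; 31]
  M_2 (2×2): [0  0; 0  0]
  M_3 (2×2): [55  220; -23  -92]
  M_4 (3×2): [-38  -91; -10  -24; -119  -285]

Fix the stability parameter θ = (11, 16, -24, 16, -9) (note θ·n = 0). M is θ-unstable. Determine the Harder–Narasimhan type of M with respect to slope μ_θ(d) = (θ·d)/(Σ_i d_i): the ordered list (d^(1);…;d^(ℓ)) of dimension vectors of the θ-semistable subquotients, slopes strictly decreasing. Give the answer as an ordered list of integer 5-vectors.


Via rank(M_{q-1}∘⋯∘M_p): M ≅ I[1,2], I[2,2], I[3,3], I[3,5], I[4,5], I[5,5].
μ_θ-semistable layers: μ^(1)=16; μ^(2)=11; μ^(3)=7/2; μ^(4)=-9; μ^(5)=-24

((0, 2, 0, 0, 0); (1, 0, 0, 0, 0); (0, 0, 0, 2, 2); (0, 0, 0, 0, 1); (0, 0, 2, 0, 0))


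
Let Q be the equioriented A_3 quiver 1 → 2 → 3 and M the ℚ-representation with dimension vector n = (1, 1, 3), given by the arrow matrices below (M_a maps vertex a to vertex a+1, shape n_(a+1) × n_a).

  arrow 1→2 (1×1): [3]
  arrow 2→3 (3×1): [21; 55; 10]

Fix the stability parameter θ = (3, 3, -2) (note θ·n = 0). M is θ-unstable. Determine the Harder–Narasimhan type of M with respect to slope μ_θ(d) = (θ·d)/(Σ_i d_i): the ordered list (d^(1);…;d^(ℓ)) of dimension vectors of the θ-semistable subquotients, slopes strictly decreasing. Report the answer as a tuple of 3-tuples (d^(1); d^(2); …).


Via rank(M_{q-1}∘⋯∘M_p): M ≅ I[1,3], I[3,3]^2.
μ_θ-semistable layers: μ^(1)=4/3; μ^(2)=-2

((1, 1, 1); (0, 0, 2))


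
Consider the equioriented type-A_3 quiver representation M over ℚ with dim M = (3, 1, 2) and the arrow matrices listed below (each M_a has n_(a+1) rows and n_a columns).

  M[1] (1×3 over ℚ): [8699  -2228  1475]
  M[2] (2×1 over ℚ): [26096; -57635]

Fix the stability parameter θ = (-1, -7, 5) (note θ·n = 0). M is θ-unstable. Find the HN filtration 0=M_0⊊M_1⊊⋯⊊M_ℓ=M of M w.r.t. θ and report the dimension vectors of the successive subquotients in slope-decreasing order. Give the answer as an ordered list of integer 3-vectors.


Barcode: M ≅ I[1,1]^2, I[1,3], I[3,3]. HN layers by μ_θ (3 steps, strictly decreasing):
  μ^(1)=5; μ^(2)=-1; μ^(3)=-4

((0, 0, 2); (2, 0, 0); (1, 1, 0))


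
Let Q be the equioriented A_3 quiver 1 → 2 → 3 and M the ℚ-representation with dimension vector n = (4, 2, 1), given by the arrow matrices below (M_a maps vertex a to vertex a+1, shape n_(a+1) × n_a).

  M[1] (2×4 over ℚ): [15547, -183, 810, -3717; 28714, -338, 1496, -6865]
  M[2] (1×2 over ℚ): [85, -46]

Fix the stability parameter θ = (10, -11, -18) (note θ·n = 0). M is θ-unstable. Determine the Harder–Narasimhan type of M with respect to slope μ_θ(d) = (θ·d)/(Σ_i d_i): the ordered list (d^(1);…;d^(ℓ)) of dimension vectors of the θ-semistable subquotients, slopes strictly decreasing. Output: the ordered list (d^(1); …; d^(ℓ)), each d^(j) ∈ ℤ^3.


Via rank(M_{q-1}∘⋯∘M_p): M ≅ I[1,1]^2, I[1,2], I[1,3].
μ_θ-semistable layers: μ^(1)=10; μ^(2)=-1/2; μ^(3)=-19/3

((2, 0, 0); (1, 1, 0); (1, 1, 1))


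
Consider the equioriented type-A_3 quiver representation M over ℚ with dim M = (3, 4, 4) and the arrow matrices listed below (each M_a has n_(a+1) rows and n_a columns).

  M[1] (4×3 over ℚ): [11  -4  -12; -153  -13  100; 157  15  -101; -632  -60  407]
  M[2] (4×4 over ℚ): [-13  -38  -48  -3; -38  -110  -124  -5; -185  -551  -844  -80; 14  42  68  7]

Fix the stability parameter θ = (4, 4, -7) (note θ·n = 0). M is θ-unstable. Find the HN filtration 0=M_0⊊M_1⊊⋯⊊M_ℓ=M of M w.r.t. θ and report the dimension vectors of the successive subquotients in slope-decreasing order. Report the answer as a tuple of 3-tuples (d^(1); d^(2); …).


Via rank(M_{q-1}∘⋯∘M_p): M ≅ I[1,3]^3, I[2,2], I[3,3].
μ_θ-semistable layers: μ^(1)=4; μ^(2)=1/3; μ^(3)=-7

((0, 1, 0); (3, 3, 3); (0, 0, 1))


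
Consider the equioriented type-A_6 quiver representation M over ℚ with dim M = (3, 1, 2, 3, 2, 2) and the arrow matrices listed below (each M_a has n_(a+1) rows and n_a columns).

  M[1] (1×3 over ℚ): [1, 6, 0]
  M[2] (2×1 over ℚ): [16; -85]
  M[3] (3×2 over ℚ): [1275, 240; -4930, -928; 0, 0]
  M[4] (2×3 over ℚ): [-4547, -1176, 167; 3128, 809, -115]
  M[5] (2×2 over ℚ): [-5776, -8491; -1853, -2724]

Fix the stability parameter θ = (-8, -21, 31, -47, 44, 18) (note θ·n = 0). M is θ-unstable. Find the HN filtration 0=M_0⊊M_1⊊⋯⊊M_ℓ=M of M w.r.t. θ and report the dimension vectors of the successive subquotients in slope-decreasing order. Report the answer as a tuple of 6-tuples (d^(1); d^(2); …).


Barcode: M ≅ I[1,1]^2, I[1,3], I[3,6], I[4,4], I[4,6]. HN layers by μ_θ (4 steps, strictly decreasing):
  μ^(1)=31; μ^(2)=-8; μ^(3)=-29/2; μ^(4)=-47

((0, 0, 1, 0, 2, 2); (2, 0, 1, 1, 0, 0); (1, 1, 0, 0, 0, 0); (0, 0, 0, 2, 0, 0))


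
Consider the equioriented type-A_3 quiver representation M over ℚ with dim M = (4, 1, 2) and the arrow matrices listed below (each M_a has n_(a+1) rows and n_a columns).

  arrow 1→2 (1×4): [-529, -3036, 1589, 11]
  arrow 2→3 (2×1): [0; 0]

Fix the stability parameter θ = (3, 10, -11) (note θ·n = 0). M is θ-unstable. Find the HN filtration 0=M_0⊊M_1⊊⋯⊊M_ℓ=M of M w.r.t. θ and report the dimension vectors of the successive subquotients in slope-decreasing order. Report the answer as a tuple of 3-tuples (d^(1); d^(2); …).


Via rank(M_{q-1}∘⋯∘M_p): M ≅ I[1,1]^3, I[1,2], I[3,3]^2.
μ_θ-semistable layers: μ^(1)=10; μ^(2)=3; μ^(3)=-11

((0, 1, 0); (4, 0, 0); (0, 0, 2))


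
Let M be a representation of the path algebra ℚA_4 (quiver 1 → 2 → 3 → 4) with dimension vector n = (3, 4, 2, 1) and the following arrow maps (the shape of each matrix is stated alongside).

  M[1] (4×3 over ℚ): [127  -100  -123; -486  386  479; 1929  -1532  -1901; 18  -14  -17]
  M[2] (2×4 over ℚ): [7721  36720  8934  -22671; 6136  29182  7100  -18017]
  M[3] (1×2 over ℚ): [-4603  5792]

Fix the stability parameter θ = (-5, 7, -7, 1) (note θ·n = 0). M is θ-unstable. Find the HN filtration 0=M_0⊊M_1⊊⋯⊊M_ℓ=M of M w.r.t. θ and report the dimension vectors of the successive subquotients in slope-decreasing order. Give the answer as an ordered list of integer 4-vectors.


Interval decomposition of M: I[1,1], I[1,3], I[1,4], I[2,2]^2.
HN type (ℓ=4): μ^(1)=7; μ^(2)=1; μ^(3)=0; μ^(4)=-5

((0, 2, 0, 0); (0, 0, 0, 1); (0, 2, 2, 0); (3, 0, 0, 0))


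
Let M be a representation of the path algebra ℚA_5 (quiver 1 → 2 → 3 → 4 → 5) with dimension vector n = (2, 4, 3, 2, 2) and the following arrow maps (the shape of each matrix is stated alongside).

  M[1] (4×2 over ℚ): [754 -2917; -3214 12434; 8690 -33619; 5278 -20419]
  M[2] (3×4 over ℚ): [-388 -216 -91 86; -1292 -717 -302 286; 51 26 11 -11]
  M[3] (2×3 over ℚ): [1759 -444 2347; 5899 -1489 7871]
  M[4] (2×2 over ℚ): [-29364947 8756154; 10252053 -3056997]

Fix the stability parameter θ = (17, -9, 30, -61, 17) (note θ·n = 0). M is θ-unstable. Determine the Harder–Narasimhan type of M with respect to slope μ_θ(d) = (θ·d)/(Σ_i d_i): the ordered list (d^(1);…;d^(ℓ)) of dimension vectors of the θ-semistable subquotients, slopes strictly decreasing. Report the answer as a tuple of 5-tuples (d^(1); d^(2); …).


Interval decomposition of M: I[1,3], I[1,5], I[2,2], I[2,5].
HN type (ℓ=6): μ^(1)=30; μ^(2)=17; μ^(3)=4; μ^(4)=-23/4; μ^(5)=-9; μ^(6)=-40/3

((0, 0, 1, 0, 0); (0, 0, 0, 0, 2); (1, 1, 0, 0, 0); (1, 1, 1, 1, 0); (0, 1, 0, 0, 0); (0, 1, 1, 1, 0))


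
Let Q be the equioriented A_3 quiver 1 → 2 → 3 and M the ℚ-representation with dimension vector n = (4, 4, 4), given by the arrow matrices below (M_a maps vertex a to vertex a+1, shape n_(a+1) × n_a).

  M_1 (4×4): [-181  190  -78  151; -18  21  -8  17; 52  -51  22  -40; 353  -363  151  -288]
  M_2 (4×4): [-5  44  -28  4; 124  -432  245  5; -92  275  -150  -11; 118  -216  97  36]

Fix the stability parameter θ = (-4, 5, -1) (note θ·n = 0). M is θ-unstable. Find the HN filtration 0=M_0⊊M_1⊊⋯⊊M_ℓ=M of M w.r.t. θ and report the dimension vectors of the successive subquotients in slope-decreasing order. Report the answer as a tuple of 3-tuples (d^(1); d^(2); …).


Via rank(M_{q-1}∘⋯∘M_p): M ≅ I[1,3]^4.
μ_θ-semistable layers: μ^(1)=2; μ^(2)=-4

((0, 4, 4); (4, 0, 0))


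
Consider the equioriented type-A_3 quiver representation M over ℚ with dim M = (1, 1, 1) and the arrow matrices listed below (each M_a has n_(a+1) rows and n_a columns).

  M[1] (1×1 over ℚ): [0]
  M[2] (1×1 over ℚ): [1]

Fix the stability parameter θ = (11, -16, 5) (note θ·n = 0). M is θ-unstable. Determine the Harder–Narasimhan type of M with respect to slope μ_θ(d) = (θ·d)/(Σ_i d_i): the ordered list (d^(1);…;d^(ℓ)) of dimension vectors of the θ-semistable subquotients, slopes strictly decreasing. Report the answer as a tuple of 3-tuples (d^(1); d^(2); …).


Via rank(M_{q-1}∘⋯∘M_p): M ≅ I[1,1], I[2,3].
μ_θ-semistable layers: μ^(1)=11; μ^(2)=5; μ^(3)=-16

((1, 0, 0); (0, 0, 1); (0, 1, 0))


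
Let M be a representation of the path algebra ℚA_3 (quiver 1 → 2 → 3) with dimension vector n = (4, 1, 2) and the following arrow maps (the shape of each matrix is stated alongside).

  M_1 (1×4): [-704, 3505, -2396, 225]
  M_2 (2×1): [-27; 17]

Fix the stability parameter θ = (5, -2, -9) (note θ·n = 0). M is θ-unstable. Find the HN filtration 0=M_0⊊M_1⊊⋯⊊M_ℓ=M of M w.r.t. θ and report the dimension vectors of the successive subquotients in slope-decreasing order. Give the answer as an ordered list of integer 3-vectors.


Barcode: M ≅ I[1,1]^3, I[1,3], I[3,3]. HN layers by μ_θ (3 steps, strictly decreasing):
  μ^(1)=5; μ^(2)=-2; μ^(3)=-9

((3, 0, 0); (1, 1, 1); (0, 0, 1))


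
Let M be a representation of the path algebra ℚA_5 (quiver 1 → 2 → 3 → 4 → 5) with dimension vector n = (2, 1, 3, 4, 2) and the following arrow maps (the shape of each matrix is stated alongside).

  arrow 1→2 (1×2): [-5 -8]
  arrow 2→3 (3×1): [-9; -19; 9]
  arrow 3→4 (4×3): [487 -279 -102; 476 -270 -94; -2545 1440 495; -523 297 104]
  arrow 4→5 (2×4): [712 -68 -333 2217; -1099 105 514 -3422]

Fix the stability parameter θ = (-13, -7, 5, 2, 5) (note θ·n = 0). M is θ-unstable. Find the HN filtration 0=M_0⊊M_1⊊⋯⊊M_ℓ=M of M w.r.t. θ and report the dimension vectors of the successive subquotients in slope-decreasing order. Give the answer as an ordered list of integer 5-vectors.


Interval decomposition of M: I[1,1], I[1,3], I[3,5]^2, I[4,4]^2.
HN type (ℓ=5): μ^(1)=5; μ^(2)=7/2; μ^(3)=2; μ^(4)=-7; μ^(5)=-13

((0, 0, 1, 0, 2); (0, 0, 2, 2, 0); (0, 0, 0, 2, 0); (0, 1, 0, 0, 0); (2, 0, 0, 0, 0))


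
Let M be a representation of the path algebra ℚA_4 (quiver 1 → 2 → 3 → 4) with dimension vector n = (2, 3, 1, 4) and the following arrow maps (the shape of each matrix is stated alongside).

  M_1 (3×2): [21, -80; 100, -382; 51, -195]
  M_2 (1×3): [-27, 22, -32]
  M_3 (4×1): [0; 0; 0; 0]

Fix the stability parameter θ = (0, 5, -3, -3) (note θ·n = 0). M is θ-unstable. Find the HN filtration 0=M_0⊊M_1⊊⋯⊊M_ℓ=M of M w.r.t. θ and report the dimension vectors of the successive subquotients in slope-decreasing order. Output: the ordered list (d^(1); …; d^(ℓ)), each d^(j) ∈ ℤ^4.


Barcode: M ≅ I[1,2], I[1,3], I[2,2], I[4,4]^4. HN layers by μ_θ (4 steps, strictly decreasing):
  μ^(1)=5; μ^(2)=1; μ^(3)=0; μ^(4)=-3

((0, 2, 0, 0); (0, 1, 1, 0); (2, 0, 0, 0); (0, 0, 0, 4))


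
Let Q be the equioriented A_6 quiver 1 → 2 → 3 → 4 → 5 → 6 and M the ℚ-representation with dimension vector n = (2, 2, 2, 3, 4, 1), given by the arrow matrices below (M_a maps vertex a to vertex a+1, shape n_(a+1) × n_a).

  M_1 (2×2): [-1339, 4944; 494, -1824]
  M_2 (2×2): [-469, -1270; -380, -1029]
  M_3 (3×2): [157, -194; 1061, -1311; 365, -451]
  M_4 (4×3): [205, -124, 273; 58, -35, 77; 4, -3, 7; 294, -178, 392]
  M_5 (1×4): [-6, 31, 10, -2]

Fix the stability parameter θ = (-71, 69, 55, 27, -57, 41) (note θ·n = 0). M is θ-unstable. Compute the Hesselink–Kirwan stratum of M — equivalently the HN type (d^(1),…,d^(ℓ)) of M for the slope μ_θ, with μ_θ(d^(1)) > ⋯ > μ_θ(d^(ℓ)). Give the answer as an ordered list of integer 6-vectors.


Via rank(M_{q-1}∘⋯∘M_p): M ≅ I[1,1], I[1,4], I[2,5], I[4,6], I[5,5]^2.
μ_θ-semistable layers: μ^(1)=151/3; μ^(2)=41; μ^(3)=47/2; μ^(4)=-15; μ^(5)=-57; μ^(6)=-71

((0, 1, 1, 1, 0, 0); (0, 0, 0, 0, 0, 1); (0, 1, 1, 1, 1, 0); (0, 0, 0, 1, 1, 0); (0, 0, 0, 0, 2, 0); (2, 0, 0, 0, 0, 0))


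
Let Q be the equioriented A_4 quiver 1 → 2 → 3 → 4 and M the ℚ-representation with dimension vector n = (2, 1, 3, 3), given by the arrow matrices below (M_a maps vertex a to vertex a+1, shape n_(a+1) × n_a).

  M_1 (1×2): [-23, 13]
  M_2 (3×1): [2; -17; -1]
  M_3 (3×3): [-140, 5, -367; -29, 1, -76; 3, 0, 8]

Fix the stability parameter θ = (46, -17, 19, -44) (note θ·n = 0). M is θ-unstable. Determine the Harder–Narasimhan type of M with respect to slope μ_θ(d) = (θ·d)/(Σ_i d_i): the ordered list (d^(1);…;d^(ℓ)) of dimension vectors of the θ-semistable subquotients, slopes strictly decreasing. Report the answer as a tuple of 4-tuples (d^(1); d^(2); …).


Via rank(M_{q-1}∘⋯∘M_p): M ≅ I[1,1], I[1,4], I[3,4]^2.
μ_θ-semistable layers: μ^(1)=46; μ^(2)=1; μ^(3)=-25/2

((1, 0, 0, 0); (1, 1, 1, 1); (0, 0, 2, 2))


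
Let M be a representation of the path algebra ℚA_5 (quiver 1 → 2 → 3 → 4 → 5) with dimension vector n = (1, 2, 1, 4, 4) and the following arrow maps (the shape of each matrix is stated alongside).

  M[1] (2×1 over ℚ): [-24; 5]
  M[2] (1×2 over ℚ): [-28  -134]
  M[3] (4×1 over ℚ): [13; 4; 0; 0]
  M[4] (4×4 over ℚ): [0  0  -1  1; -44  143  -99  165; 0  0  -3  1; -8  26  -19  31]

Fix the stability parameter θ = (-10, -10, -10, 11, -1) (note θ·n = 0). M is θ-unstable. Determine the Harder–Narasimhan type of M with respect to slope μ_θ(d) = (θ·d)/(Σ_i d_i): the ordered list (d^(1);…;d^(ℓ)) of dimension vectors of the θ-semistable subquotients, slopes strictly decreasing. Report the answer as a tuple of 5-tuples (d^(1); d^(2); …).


Via rank(M_{q-1}∘⋯∘M_p): M ≅ I[1,4], I[2,2], I[4,5]^3, I[5,5].
μ_θ-semistable layers: μ^(1)=11; μ^(2)=5; μ^(3)=-1; μ^(4)=-10

((0, 0, 0, 1, 0); (0, 0, 0, 3, 3); (0, 0, 0, 0, 1); (1, 2, 1, 0, 0))


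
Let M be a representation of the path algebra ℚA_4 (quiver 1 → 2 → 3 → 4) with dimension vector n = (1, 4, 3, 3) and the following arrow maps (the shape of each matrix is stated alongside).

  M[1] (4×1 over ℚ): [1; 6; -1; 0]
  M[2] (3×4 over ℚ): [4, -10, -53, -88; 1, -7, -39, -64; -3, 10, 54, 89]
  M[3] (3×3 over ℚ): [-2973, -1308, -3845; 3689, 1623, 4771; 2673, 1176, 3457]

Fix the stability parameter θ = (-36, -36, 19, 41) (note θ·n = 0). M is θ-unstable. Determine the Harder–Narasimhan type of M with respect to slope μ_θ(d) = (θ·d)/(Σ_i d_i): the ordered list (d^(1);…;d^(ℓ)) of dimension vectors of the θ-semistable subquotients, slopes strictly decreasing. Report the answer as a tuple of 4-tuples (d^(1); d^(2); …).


Barcode: M ≅ I[1,3], I[2,2], I[2,4]^2, I[4,4]. HN layers by μ_θ (3 steps, strictly decreasing):
  μ^(1)=41; μ^(2)=19; μ^(3)=-36

((0, 0, 0, 3); (0, 0, 3, 0); (1, 4, 0, 0))


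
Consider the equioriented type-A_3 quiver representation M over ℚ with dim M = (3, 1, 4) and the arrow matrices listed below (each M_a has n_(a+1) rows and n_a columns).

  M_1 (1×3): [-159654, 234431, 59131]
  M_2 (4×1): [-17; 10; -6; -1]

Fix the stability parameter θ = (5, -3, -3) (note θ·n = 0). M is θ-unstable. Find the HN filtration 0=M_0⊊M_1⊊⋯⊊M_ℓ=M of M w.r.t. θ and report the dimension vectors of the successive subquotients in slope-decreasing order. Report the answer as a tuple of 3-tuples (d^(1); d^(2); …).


Via rank(M_{q-1}∘⋯∘M_p): M ≅ I[1,1]^2, I[1,3], I[3,3]^3.
μ_θ-semistable layers: μ^(1)=5; μ^(2)=-1/3; μ^(3)=-3

((2, 0, 0); (1, 1, 1); (0, 0, 3))


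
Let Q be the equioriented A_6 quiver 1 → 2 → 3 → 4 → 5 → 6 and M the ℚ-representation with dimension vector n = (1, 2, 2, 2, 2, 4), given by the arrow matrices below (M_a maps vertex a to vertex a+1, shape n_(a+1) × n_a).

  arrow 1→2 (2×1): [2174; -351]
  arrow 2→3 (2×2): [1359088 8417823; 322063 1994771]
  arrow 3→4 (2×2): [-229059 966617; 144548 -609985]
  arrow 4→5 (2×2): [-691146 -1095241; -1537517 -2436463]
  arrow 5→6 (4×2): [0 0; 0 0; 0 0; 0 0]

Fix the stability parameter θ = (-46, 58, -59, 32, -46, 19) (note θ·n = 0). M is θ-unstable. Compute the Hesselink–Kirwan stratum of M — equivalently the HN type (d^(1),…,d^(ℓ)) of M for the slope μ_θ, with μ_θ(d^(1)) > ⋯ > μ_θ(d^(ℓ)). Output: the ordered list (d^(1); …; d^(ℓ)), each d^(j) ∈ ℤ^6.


Interval decomposition of M: I[1,5], I[2,5], I[6,6]^4.
HN type (ℓ=3): μ^(1)=19; μ^(2)=-15/4; μ^(3)=-46

((0, 0, 0, 0, 0, 4); (0, 2, 2, 2, 2, 0); (1, 0, 0, 0, 0, 0))


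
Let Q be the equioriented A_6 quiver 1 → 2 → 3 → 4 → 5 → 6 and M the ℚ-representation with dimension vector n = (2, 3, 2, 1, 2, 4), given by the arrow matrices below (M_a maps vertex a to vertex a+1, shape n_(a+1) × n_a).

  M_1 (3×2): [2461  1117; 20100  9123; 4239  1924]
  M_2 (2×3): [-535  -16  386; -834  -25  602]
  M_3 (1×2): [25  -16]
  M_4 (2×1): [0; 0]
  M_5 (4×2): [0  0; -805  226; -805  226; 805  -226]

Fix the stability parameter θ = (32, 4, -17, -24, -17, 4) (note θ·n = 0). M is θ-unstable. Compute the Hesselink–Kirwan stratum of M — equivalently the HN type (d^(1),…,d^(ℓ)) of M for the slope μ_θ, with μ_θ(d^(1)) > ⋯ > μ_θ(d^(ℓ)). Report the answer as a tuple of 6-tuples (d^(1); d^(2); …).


Barcode: M ≅ I[1,3], I[1,4], I[2,2], I[5,5], I[5,6], I[6,6]^3. HN layers by μ_θ (4 steps, strictly decreasing):
  μ^(1)=19/3; μ^(2)=4; μ^(3)=-5/4; μ^(4)=-17

((1, 1, 1, 0, 0, 0); (0, 1, 0, 0, 0, 4); (1, 1, 1, 1, 0, 0); (0, 0, 0, 0, 2, 0))


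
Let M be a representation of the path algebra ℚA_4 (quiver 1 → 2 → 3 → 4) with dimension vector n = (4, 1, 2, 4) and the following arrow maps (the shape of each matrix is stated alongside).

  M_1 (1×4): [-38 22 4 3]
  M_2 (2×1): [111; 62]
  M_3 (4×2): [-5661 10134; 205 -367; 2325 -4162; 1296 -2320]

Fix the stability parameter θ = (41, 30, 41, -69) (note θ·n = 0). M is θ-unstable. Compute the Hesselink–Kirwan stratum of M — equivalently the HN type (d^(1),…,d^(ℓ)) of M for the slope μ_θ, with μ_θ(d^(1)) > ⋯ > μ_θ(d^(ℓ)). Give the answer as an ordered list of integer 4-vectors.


Barcode: M ≅ I[1,1]^3, I[1,4], I[3,4], I[4,4]^2. HN layers by μ_θ (4 steps, strictly decreasing):
  μ^(1)=41; μ^(2)=43/4; μ^(3)=-14; μ^(4)=-69

((3, 0, 0, 0); (1, 1, 1, 1); (0, 0, 1, 1); (0, 0, 0, 2))


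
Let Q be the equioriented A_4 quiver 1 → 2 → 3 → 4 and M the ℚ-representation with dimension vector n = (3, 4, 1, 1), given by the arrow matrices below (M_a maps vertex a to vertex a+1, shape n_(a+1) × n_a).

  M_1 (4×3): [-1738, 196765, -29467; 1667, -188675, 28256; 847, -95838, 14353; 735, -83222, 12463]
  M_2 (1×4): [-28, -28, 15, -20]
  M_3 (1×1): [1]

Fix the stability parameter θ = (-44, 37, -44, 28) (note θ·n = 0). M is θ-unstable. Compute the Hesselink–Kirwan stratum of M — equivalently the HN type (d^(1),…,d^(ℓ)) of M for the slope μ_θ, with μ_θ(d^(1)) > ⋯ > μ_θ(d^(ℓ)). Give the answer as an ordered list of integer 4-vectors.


Barcode: M ≅ I[1,2]^2, I[1,4], I[2,2]. HN layers by μ_θ (4 steps, strictly decreasing):
  μ^(1)=37; μ^(2)=28; μ^(3)=-7/2; μ^(4)=-44

((0, 3, 0, 0); (0, 0, 0, 1); (0, 1, 1, 0); (3, 0, 0, 0))


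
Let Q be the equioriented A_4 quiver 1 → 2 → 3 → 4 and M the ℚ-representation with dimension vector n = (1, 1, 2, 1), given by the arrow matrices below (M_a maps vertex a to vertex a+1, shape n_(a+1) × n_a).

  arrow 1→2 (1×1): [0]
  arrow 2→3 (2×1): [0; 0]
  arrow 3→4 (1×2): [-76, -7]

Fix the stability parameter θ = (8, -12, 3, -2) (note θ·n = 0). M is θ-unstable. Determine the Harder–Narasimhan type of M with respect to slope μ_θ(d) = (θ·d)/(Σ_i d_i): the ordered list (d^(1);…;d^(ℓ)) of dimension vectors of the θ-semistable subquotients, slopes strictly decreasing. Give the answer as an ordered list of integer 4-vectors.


Barcode: M ≅ I[1,1], I[2,2], I[3,3], I[3,4]. HN layers by μ_θ (4 steps, strictly decreasing):
  μ^(1)=8; μ^(2)=3; μ^(3)=1/2; μ^(4)=-12

((1, 0, 0, 0); (0, 0, 1, 0); (0, 0, 1, 1); (0, 1, 0, 0))


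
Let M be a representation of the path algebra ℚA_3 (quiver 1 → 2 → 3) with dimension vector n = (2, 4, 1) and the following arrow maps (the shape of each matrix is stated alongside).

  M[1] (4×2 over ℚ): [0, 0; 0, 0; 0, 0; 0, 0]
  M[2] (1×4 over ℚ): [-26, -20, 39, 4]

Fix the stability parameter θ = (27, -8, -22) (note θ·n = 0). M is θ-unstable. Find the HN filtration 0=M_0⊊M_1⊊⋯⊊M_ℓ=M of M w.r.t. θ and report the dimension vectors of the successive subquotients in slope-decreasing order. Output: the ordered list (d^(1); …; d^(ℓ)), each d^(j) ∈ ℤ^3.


Via rank(M_{q-1}∘⋯∘M_p): M ≅ I[1,1]^2, I[2,2]^3, I[2,3].
μ_θ-semistable layers: μ^(1)=27; μ^(2)=-8; μ^(3)=-15

((2, 0, 0); (0, 3, 0); (0, 1, 1))


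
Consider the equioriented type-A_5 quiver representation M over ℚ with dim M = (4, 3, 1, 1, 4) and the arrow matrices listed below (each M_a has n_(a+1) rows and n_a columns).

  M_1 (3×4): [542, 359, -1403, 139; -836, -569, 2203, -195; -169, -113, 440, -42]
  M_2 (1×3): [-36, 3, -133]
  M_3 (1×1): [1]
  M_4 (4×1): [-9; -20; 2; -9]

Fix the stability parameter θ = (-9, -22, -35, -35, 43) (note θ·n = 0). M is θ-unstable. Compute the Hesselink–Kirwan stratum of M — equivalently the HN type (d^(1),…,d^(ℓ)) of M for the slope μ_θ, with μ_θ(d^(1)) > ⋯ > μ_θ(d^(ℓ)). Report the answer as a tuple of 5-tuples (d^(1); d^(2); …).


Interval decomposition of M: I[1,1], I[1,2]^2, I[1,5], I[5,5]^3.
HN type (ℓ=4): μ^(1)=43; μ^(2)=-9; μ^(3)=-31/2; μ^(4)=-101/4

((0, 0, 0, 0, 4); (1, 0, 0, 0, 0); (2, 2, 0, 0, 0); (1, 1, 1, 1, 0))


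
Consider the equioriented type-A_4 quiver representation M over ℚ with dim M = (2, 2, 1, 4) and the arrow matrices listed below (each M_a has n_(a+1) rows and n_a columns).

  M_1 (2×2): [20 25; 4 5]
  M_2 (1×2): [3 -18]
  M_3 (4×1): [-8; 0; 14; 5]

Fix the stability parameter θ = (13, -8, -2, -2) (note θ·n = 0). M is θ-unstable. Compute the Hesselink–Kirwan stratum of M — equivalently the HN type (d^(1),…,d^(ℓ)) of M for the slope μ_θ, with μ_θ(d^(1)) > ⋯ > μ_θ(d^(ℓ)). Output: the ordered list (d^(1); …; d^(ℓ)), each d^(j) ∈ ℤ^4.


Barcode: M ≅ I[1,1], I[1,4], I[2,2], I[4,4]^3. HN layers by μ_θ (4 steps, strictly decreasing):
  μ^(1)=13; μ^(2)=1/4; μ^(3)=-2; μ^(4)=-8

((1, 0, 0, 0); (1, 1, 1, 1); (0, 0, 0, 3); (0, 1, 0, 0))


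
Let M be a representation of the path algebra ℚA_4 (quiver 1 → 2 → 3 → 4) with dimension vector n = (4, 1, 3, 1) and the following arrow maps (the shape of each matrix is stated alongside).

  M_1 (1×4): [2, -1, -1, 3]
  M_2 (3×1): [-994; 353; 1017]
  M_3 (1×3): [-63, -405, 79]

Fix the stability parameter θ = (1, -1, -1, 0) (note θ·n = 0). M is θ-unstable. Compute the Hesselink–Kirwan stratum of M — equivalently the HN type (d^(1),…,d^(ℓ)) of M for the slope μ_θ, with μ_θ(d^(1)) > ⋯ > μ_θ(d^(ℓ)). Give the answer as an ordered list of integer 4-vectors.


Interval decomposition of M: I[1,1]^3, I[1,3], I[3,3], I[3,4].
HN type (ℓ=4): μ^(1)=1; μ^(2)=0; μ^(3)=-1/3; μ^(4)=-1

((3, 0, 0, 0); (0, 0, 0, 1); (1, 1, 1, 0); (0, 0, 2, 0))


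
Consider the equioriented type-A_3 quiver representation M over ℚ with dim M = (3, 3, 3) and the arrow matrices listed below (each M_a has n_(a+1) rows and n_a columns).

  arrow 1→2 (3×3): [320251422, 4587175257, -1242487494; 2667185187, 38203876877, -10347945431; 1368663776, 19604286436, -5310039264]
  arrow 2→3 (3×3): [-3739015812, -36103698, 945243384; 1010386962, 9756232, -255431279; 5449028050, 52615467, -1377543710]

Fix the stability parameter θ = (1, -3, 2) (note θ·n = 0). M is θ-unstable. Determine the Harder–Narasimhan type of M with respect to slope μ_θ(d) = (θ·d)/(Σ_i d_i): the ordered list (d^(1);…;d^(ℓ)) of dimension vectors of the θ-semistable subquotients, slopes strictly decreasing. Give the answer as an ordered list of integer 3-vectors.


Barcode: M ≅ I[1,1], I[1,3]^2, I[2,2], I[3,3]. HN layers by μ_θ (4 steps, strictly decreasing):
  μ^(1)=2; μ^(2)=1; μ^(3)=-1; μ^(4)=-3

((0, 0, 3); (1, 0, 0); (2, 2, 0); (0, 1, 0))


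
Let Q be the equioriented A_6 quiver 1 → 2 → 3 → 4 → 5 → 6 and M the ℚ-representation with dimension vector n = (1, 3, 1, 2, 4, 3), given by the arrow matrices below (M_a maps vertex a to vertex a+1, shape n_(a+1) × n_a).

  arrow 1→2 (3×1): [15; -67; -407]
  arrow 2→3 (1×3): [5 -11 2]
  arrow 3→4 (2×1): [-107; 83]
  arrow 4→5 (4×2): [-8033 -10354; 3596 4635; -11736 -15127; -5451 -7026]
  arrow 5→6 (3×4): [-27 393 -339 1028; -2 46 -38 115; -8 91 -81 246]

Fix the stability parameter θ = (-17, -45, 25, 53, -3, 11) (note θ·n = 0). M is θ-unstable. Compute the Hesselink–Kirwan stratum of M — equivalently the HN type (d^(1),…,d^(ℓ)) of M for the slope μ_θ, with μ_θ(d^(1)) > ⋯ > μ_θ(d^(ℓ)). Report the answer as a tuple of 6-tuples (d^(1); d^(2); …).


Interval decomposition of M: I[1,6], I[2,2]^2, I[4,5], I[5,6]^2.
HN type (ℓ=6): μ^(1)=25; μ^(2)=43/2; μ^(3)=11; μ^(4)=-3; μ^(5)=-31; μ^(6)=-45

((0, 0, 0, 1, 1, 0); (0, 0, 1, 1, 1, 1); (0, 0, 0, 0, 0, 2); (0, 0, 0, 0, 2, 0); (1, 1, 0, 0, 0, 0); (0, 2, 0, 0, 0, 0))


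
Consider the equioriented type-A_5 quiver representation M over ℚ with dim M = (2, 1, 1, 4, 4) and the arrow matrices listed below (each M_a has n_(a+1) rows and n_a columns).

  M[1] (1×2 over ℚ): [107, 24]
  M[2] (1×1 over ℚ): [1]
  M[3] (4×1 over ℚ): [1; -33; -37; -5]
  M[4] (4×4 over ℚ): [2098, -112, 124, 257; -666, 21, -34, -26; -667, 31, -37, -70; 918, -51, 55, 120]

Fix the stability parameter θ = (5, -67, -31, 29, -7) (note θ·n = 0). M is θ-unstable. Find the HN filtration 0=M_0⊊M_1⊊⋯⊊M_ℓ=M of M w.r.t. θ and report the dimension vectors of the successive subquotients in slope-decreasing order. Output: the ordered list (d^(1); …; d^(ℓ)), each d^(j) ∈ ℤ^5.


Interval decomposition of M: I[1,1], I[1,5], I[4,5]^3.
HN type (ℓ=3): μ^(1)=11; μ^(2)=5; μ^(3)=-31

((0, 0, 0, 4, 4); (1, 0, 0, 0, 0); (1, 1, 1, 0, 0))


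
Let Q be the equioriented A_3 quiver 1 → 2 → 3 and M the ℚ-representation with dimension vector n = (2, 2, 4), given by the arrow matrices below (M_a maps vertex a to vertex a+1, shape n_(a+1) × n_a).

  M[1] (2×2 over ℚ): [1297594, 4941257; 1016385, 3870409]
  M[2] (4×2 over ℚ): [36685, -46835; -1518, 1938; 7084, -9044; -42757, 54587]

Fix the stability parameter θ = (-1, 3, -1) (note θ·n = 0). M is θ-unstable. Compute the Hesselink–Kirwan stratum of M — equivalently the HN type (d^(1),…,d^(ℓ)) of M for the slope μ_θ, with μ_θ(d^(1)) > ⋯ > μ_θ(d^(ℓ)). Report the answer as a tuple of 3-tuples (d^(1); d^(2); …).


Via rank(M_{q-1}∘⋯∘M_p): M ≅ I[1,2], I[1,3], I[3,3]^3.
μ_θ-semistable layers: μ^(1)=3; μ^(2)=1; μ^(3)=-1

((0, 1, 0); (0, 1, 1); (2, 0, 3))


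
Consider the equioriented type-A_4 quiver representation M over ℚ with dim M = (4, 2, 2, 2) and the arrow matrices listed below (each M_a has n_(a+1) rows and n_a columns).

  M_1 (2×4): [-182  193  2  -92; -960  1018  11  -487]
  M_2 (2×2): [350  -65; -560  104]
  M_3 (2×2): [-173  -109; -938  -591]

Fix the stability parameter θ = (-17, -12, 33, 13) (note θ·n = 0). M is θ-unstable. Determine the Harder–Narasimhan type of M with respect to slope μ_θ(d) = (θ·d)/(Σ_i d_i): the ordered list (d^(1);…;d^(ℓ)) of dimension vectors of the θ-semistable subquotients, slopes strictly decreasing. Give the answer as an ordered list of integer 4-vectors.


Interval decomposition of M: I[1,1]^2, I[1,2], I[1,4], I[3,4].
HN type (ℓ=3): μ^(1)=23; μ^(2)=-12; μ^(3)=-17

((0, 0, 2, 2); (0, 2, 0, 0); (4, 0, 0, 0))


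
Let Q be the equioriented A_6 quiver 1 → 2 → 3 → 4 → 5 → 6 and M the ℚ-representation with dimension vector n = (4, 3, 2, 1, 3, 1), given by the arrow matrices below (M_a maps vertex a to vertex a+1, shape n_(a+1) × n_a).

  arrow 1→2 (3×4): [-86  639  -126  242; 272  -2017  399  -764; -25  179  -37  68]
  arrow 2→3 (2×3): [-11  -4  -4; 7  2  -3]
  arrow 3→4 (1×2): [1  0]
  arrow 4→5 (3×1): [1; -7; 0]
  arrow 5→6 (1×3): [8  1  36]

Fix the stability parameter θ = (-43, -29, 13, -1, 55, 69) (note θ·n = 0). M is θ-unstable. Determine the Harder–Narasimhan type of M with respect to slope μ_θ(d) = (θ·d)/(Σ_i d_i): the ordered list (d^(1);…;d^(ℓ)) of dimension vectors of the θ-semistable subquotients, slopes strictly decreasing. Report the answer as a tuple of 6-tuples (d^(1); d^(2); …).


Barcode: M ≅ I[1,1], I[1,2], I[1,3], I[1,6], I[5,5]^2. HN layers by μ_θ (6 steps, strictly decreasing):
  μ^(1)=69; μ^(2)=55; μ^(3)=13; μ^(4)=6; μ^(5)=-29; μ^(6)=-43

((0, 0, 0, 0, 0, 1); (0, 0, 0, 0, 3, 0); (0, 0, 1, 0, 0, 0); (0, 0, 1, 1, 0, 0); (0, 3, 0, 0, 0, 0); (4, 0, 0, 0, 0, 0))


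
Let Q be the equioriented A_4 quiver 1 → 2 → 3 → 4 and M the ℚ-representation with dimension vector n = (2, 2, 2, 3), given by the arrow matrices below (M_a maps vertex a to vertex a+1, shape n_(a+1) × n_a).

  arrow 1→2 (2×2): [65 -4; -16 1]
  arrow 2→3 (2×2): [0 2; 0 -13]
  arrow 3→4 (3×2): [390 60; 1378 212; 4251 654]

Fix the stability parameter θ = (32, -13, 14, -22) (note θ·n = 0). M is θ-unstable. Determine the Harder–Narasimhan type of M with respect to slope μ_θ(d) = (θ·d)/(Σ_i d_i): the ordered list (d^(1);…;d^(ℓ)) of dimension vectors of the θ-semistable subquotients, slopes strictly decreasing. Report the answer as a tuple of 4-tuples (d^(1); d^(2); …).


Barcode: M ≅ I[1,2], I[1,3], I[3,4], I[4,4]^2. HN layers by μ_θ (4 steps, strictly decreasing):
  μ^(1)=14; μ^(2)=19/2; μ^(3)=-4; μ^(4)=-22

((0, 0, 1, 0); (2, 2, 0, 0); (0, 0, 1, 1); (0, 0, 0, 2))


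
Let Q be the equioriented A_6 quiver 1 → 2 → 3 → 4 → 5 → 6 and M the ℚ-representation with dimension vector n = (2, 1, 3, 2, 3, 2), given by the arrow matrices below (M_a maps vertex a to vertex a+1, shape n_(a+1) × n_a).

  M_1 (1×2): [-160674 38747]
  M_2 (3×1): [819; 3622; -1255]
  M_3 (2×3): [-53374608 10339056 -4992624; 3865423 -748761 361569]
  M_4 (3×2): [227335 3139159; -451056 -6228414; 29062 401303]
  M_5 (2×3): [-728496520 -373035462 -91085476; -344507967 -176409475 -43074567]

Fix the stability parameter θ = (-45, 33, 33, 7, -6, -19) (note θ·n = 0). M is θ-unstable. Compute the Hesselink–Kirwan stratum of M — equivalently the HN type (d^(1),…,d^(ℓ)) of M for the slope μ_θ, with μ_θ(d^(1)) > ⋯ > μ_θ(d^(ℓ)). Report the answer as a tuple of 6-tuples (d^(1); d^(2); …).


Via rank(M_{q-1}∘⋯∘M_p): M ≅ I[1,1], I[1,3], I[3,3], I[3,5], I[4,6], I[5,6].
μ_θ-semistable layers: μ^(1)=33; μ^(2)=34/3; μ^(3)=-6; μ^(4)=-25/2; μ^(5)=-45

((0, 1, 2, 0, 0, 0); (0, 0, 1, 1, 1, 0); (0, 0, 0, 1, 1, 1); (0, 0, 0, 0, 1, 1); (2, 0, 0, 0, 0, 0))


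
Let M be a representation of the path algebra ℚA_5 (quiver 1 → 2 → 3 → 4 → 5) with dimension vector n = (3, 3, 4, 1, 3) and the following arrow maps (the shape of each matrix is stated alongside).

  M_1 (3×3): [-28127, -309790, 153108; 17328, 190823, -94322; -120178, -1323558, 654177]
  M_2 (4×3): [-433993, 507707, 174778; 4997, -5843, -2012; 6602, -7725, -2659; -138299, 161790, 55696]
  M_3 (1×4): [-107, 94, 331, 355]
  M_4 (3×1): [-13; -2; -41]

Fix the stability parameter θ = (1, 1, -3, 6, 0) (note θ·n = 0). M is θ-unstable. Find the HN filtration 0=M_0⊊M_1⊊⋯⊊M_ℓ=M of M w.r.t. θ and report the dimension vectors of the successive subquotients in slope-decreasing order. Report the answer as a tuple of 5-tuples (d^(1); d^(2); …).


Barcode: M ≅ I[1,3]^2, I[1,5], I[3,3], I[5,5]^2. HN layers by μ_θ (4 steps, strictly decreasing):
  μ^(1)=3; μ^(2)=0; μ^(3)=-1/3; μ^(4)=-3

((0, 0, 0, 1, 1); (0, 0, 0, 0, 2); (3, 3, 3, 0, 0); (0, 0, 1, 0, 0))


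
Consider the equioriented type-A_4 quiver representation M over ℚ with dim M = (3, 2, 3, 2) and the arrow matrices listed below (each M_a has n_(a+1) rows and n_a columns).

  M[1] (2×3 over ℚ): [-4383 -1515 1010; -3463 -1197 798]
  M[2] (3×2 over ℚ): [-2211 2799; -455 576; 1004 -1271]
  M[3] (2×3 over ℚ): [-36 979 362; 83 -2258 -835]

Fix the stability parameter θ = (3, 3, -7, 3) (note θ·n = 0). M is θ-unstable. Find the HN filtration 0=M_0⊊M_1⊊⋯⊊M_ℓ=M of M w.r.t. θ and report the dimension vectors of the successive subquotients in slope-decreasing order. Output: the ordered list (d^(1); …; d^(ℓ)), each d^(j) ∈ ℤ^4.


Via rank(M_{q-1}∘⋯∘M_p): M ≅ I[1,1], I[1,3], I[1,4], I[3,4].
μ_θ-semistable layers: μ^(1)=3; μ^(2)=-1/3; μ^(3)=-7

((1, 0, 0, 2); (2, 2, 2, 0); (0, 0, 1, 0))


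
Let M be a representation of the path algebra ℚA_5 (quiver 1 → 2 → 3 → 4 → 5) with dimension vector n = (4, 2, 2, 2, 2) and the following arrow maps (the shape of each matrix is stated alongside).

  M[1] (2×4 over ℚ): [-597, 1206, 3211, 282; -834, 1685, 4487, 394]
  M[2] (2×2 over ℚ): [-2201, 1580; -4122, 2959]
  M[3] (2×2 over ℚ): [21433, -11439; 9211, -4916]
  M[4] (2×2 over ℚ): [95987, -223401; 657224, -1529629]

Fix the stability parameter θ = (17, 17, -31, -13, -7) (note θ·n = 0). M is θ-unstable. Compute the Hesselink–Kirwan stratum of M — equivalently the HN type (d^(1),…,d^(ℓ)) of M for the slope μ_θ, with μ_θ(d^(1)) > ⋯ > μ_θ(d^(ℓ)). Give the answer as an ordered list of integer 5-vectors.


Via rank(M_{q-1}∘⋯∘M_p): M ≅ I[1,1]^2, I[1,5]^2.
μ_θ-semistable layers: μ^(1)=17; μ^(2)=-17/5

((2, 0, 0, 0, 0); (2, 2, 2, 2, 2))


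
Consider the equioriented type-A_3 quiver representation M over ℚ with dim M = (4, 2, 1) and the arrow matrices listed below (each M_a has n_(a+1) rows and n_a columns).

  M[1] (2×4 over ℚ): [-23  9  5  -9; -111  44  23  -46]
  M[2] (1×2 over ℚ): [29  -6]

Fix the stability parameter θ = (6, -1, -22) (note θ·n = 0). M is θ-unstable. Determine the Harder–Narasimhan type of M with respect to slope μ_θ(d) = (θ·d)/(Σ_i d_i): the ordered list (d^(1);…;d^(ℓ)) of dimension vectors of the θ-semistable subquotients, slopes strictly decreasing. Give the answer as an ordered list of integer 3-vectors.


Barcode: M ≅ I[1,1]^2, I[1,2], I[1,3]. HN layers by μ_θ (3 steps, strictly decreasing):
  μ^(1)=6; μ^(2)=5/2; μ^(3)=-17/3

((2, 0, 0); (1, 1, 0); (1, 1, 1))


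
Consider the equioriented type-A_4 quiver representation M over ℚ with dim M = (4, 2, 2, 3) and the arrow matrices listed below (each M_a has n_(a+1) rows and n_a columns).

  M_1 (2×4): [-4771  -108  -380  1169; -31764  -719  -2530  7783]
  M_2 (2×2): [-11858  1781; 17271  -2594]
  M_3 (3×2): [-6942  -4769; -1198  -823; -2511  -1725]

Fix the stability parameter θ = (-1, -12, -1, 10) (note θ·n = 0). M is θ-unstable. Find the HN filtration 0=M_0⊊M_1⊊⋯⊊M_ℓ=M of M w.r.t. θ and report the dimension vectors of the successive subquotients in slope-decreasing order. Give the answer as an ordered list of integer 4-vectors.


Via rank(M_{q-1}∘⋯∘M_p): M ≅ I[1,1]^2, I[1,4]^2, I[4,4].
μ_θ-semistable layers: μ^(1)=10; μ^(2)=-1; μ^(3)=-13/2

((0, 0, 0, 3); (2, 0, 2, 0); (2, 2, 0, 0))


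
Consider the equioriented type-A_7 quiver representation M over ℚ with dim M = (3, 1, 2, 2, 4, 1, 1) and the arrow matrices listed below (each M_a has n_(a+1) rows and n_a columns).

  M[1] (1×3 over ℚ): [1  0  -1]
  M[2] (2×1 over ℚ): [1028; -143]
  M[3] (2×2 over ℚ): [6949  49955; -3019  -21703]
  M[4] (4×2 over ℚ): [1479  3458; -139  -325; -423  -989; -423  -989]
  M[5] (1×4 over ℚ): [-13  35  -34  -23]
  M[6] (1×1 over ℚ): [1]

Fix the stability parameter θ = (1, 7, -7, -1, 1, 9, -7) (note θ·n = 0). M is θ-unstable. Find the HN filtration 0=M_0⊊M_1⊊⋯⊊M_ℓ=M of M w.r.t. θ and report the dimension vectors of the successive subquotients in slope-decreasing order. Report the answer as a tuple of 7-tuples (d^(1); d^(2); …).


Via rank(M_{q-1}∘⋯∘M_p): M ≅ I[1,1]^2, I[1,7], I[3,5], I[5,5]^2.
μ_θ-semistable layers: μ^(1)=1; μ^(2)=0; μ^(3)=-1; μ^(4)=-7

((2, 0, 0, 0, 4, 1, 1); (1, 1, 1, 1, 0, 0, 0); (0, 0, 0, 1, 0, 0, 0); (0, 0, 1, 0, 0, 0, 0))


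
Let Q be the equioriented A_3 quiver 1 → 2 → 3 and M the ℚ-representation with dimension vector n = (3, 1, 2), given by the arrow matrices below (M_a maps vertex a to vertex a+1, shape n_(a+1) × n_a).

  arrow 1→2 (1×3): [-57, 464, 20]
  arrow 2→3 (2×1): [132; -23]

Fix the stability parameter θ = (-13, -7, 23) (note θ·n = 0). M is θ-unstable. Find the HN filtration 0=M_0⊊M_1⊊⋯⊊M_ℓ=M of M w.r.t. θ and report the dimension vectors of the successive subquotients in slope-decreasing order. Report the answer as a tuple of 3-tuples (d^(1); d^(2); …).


Interval decomposition of M: I[1,1]^2, I[1,3], I[3,3].
HN type (ℓ=3): μ^(1)=23; μ^(2)=-7; μ^(3)=-13

((0, 0, 2); (0, 1, 0); (3, 0, 0))


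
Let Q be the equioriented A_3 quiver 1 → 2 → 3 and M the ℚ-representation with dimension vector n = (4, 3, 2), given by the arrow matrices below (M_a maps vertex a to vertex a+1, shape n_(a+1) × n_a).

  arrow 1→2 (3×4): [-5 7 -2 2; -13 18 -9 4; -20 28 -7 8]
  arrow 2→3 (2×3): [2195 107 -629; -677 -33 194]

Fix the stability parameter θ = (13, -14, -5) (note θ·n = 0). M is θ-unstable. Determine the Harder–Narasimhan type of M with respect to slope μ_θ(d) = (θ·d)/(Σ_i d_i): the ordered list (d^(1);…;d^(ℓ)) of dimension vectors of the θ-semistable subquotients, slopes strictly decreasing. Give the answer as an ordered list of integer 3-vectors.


Barcode: M ≅ I[1,1], I[1,2], I[1,3]^2. HN layers by μ_θ (3 steps, strictly decreasing):
  μ^(1)=13; μ^(2)=-1/2; μ^(3)=-2

((1, 0, 0); (1, 1, 0); (2, 2, 2))


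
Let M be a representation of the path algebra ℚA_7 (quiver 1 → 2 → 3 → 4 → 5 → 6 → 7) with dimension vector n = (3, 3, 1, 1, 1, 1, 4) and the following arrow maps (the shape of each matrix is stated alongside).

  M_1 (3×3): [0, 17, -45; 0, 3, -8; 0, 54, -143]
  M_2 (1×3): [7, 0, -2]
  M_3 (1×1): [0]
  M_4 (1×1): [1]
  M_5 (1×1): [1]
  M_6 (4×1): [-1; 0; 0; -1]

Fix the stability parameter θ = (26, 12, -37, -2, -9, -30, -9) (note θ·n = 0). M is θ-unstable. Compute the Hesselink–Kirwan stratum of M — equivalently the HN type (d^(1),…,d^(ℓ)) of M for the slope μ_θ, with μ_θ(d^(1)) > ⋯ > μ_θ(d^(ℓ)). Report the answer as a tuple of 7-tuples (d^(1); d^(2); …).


Via rank(M_{q-1}∘⋯∘M_p): M ≅ I[1,1], I[1,2], I[1,3], I[2,2], I[4,7], I[7,7]^3.
μ_θ-semistable layers: μ^(1)=26; μ^(2)=19; μ^(3)=12; μ^(4)=1/3; μ^(5)=-9; μ^(6)=-41/3

((1, 0, 0, 0, 0, 0, 0); (1, 1, 0, 0, 0, 0, 0); (0, 1, 0, 0, 0, 0, 0); (1, 1, 1, 0, 0, 0, 0); (0, 0, 0, 0, 0, 0, 4); (0, 0, 0, 1, 1, 1, 0))
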